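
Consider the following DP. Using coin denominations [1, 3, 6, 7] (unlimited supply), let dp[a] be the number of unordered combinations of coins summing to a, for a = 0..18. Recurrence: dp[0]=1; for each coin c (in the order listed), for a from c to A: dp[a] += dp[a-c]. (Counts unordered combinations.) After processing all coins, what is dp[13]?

after  coin     0     1     2     3     4     5     6     7     8     9    10    11    12    13    14    15    16    17    18
          1     1     1     1     1     1     1     1     1     1     1     1     1     1     1     1     1     1     1     1
          3     1     1     1     2     2     2     3     3     3     4     4     4     5     5     5     6     6     6     7
          6     1     1     1     2     2     2     4     4     4     6     6     6     9     9     9    12    12    12    16
          7     1     1     1     2     2     2     4     5     5     7     8     8    11    13    14    17    19    20    24

13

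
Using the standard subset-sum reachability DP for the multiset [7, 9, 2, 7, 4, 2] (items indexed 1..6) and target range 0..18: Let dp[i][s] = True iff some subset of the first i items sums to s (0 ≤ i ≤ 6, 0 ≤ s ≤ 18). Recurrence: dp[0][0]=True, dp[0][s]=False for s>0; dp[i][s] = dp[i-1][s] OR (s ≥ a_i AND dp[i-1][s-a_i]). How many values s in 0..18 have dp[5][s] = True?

12

i\s   0   1   2   3   4   5   6   7   8   9  10  11  12  13  14  15  16  17  18
  0   T   F   F   F   F   F   F   F   F   F   F   F   F   F   F   F   F   F   F
  1   T   F   F   F   F   F   F   T   F   F   F   F   F   F   F   F   F   F   F
  2   T   F   F   F   F   F   F   T   F   T   F   F   F   F   F   F   T   F   F
  3   T   F   T   F   F   F   F   T   F   T   F   T   F   F   F   F   T   F   T
  4   T   F   T   F   F   F   F   T   F   T   F   T   F   F   T   F   T   F   T
  5   T   F   T   F   T   F   T   T   F   T   F   T   F   T   T   T   T   F   T
  6   T   F   T   F   T   F   T   T   T   T   F   T   F   T   T   T   T   T   T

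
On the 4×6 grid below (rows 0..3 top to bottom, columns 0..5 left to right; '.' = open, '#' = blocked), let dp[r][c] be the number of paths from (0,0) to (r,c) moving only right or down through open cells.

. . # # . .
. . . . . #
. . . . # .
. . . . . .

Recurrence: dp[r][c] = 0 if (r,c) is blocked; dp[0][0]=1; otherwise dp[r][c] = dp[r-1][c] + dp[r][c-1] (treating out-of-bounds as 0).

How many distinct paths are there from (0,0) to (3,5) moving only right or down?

16

r\c   0   1   2   3   4   5
  0   1   1   0   0   0   0
  1   1   2   2   2   2   0
  2   1   3   5   7   0   0
  3   1   4   9  16  16  16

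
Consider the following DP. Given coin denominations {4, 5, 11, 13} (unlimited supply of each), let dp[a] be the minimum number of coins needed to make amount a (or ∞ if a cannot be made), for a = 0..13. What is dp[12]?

3

 a  0  1  2  3  4  5  6  7  8  9 10 11 12 13
dp  0  -  -  -  1  1  -  -  2  2  2  1  3  1
(- denotes ∞ / unreachable)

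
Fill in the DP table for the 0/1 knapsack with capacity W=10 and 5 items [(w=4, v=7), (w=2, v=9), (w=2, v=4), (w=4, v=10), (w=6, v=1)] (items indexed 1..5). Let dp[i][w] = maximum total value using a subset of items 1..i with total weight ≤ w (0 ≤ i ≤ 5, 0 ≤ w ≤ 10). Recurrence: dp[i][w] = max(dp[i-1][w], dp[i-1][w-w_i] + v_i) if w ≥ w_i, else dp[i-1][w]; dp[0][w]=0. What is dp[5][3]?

9

i\w   0   1   2   3   4   5   6   7   8   9  10
  0   0   0   0   0   0   0   0   0   0   0   0
  1   0   0   0   0   7   7   7   7   7   7   7
  2   0   0   9   9   9   9  16  16  16  16  16
  3   0   0   9   9  13  13  16  16  20  20  20
  4   0   0   9   9  13  13  19  19  23  23  26
  5   0   0   9   9  13  13  19  19  23  23  26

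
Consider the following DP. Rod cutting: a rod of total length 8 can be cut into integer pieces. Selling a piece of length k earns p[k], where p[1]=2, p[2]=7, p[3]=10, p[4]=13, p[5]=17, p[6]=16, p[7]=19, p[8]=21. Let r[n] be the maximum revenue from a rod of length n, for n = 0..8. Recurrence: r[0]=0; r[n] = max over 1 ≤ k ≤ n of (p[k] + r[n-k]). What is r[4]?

14

   n    0    1    2    3    4    5    6    7    8
r[n]    0    2    7   10   14   17   21   24   28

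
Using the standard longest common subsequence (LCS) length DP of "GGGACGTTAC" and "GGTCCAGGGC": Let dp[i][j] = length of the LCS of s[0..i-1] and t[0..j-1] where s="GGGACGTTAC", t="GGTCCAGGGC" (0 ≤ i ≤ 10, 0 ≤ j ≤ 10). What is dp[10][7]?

4

   ''  G  G  T  C  C  A  G  G  G  C
''  0  0  0  0  0  0  0  0  0  0  0
 G  0  1  1  1  1  1  1  1  1  1  1
 G  0  1  2  2  2  2  2  2  2  2  2
 G  0  1  2  2  2  2  2  3  3  3  3
 A  0  1  2  2  2  2  3  3  3  3  3
 C  0  1  2  2  3  3  3  3  3  3  4
 G  0  1  2  2  3  3  3  4  4  4  4
 T  0  1  2  3  3  3  3  4  4  4  4
 T  0  1  2  3  3  3  3  4  4  4  4
 A  0  1  2  3  3  3  4  4  4  4  4
 C  0  1  2  3  4  4  4  4  4  4  5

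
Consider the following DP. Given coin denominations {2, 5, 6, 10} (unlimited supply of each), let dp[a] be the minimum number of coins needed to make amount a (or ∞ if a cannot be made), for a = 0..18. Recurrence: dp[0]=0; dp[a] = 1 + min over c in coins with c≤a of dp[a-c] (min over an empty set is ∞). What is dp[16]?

 a  0  1  2  3  4  5  6  7  8  9 10 11 12 13 14 15 16 17 18
dp  0  -  1  -  2  1  1  2  2  3  1  2  2  3  3  2  2  3  3
(- denotes ∞ / unreachable)

2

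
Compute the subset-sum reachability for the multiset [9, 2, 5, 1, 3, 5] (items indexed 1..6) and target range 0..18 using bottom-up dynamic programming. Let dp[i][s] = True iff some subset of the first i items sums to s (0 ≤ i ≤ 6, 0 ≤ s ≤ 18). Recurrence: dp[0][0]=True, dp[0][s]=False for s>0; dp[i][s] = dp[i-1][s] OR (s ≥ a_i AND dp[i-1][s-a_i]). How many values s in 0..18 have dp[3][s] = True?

8

i\s   0   1   2   3   4   5   6   7   8   9  10  11  12  13  14  15  16  17  18
  0   T   F   F   F   F   F   F   F   F   F   F   F   F   F   F   F   F   F   F
  1   T   F   F   F   F   F   F   F   F   T   F   F   F   F   F   F   F   F   F
  2   T   F   T   F   F   F   F   F   F   T   F   T   F   F   F   F   F   F   F
  3   T   F   T   F   F   T   F   T   F   T   F   T   F   F   T   F   T   F   F
  4   T   T   T   T   F   T   T   T   T   T   T   T   T   F   T   T   T   T   F
  5   T   T   T   T   T   T   T   T   T   T   T   T   T   T   T   T   T   T   T
  6   T   T   T   T   T   T   T   T   T   T   T   T   T   T   T   T   T   T   T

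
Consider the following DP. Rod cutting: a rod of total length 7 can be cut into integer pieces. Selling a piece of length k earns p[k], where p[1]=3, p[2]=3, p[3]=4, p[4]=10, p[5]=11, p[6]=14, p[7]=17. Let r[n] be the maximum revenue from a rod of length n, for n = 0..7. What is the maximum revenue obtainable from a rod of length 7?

   n    0    1    2    3    4    5    6    7
r[n]    0    3    6    9   12   15   18   21

21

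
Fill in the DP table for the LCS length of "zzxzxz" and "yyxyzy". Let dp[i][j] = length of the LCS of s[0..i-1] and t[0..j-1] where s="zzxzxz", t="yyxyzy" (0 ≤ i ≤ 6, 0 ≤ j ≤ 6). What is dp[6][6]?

2

   ''  y  y  x  y  z  y
''  0  0  0  0  0  0  0
 z  0  0  0  0  0  1  1
 z  0  0  0  0  0  1  1
 x  0  0  0  1  1  1  1
 z  0  0  0  1  1  2  2
 x  0  0  0  1  1  2  2
 z  0  0  0  1  1  2  2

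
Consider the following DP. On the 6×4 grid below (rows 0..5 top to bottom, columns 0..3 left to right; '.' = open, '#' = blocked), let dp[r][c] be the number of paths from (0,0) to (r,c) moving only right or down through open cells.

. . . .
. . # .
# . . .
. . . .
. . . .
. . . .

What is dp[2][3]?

3

r\c   0   1   2   3
  0   1   1   1   1
  1   1   2   0   1
  2   0   2   2   3
  3   0   2   4   7
  4   0   2   6  13
  5   0   2   8  21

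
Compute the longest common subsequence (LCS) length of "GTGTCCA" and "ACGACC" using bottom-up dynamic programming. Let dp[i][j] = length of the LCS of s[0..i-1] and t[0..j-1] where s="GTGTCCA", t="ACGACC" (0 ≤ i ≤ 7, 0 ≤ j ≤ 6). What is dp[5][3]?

   ''  A  C  G  A  C  C
''  0  0  0  0  0  0  0
 G  0  0  0  1  1  1  1
 T  0  0  0  1  1  1  1
 G  0  0  0  1  1  1  1
 T  0  0  0  1  1  1  1
 C  0  0  1  1  1  2  2
 C  0  0  1  1  1  2  3
 A  0  1  1  1  2  2  3

1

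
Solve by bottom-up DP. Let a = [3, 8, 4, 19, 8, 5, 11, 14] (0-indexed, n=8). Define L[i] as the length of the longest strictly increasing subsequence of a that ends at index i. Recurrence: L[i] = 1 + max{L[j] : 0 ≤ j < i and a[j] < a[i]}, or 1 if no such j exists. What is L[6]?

   i    0    1    2    3    4    5    6    7
a[i]    3    8    4   19    8    5   11   14
L[i]    1    2    2    3    3    3    4    5

4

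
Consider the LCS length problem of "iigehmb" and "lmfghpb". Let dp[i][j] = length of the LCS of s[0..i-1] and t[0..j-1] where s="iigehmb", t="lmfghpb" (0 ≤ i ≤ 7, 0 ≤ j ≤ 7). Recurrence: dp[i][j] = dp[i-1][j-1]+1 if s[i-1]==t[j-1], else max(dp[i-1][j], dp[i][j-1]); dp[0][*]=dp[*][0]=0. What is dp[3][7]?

1

   ''  l  m  f  g  h  p  b
''  0  0  0  0  0  0  0  0
 i  0  0  0  0  0  0  0  0
 i  0  0  0  0  0  0  0  0
 g  0  0  0  0  1  1  1  1
 e  0  0  0  0  1  1  1  1
 h  0  0  0  0  1  2  2  2
 m  0  0  1  1  1  2  2  2
 b  0  0  1  1  1  2  2  3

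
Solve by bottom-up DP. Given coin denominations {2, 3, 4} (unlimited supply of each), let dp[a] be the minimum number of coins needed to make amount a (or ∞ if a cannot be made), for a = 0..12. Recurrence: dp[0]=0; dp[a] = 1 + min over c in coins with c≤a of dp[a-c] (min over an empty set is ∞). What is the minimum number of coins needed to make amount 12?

3

 a  0  1  2  3  4  5  6  7  8  9 10 11 12
dp  0  -  1  1  1  2  2  2  2  3  3  3  3
(- denotes ∞ / unreachable)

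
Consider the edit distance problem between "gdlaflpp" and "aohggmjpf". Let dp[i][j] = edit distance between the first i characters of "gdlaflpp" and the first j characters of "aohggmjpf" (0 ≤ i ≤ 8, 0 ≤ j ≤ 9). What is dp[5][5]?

   ''  a  o  h  g  g  m  j  p  f
''  0  1  2  3  4  5  6  7  8  9
 g  1  1  2  3  3  4  5  6  7  8
 d  2  2  2  3  4  4  5  6  7  8
 l  3  3  3  3  4  5  5  6  7  8
 a  4  3  4  4  4  5  6  6  7  8
 f  5  4  4  5  5  5  6  7  7  7
 l  6  5  5  5  6  6  6  7  8  8
 p  7  6  6  6  6  7  7  7  7  8
 p  8  7  7  7  7  7  8  8  7  8

5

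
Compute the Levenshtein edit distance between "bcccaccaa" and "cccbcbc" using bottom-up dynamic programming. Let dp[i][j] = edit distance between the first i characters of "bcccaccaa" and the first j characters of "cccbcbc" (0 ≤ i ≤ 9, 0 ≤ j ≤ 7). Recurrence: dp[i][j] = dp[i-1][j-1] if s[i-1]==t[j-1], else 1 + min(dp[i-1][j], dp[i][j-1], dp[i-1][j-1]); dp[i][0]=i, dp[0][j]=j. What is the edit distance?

5

   ''  c  c  c  b  c  b  c
''  0  1  2  3  4  5  6  7
 b  1  1  2  3  3  4  5  6
 c  2  1  1  2  3  3  4  5
 c  3  2  1  1  2  3  4  4
 c  4  3  2  1  2  2  3  4
 a  5  4  3  2  2  3  3  4
 c  6  5  4  3  3  2  3  3
 c  7  6  5  4  4  3  3  3
 a  8  7  6  5  5  4  4  4
 a  9  8  7  6  6  5  5  5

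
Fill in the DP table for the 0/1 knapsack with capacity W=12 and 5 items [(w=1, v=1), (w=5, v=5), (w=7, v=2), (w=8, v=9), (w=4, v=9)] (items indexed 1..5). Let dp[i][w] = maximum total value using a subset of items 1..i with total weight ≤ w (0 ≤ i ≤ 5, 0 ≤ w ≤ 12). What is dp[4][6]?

6

i\w   0   1   2   3   4   5   6   7   8   9  10  11  12
  0   0   0   0   0   0   0   0   0   0   0   0   0   0
  1   0   1   1   1   1   1   1   1   1   1   1   1   1
  2   0   1   1   1   1   5   6   6   6   6   6   6   6
  3   0   1   1   1   1   5   6   6   6   6   6   6   7
  4   0   1   1   1   1   5   6   6   9  10  10  10  10
  5   0   1   1   1   9  10  10  10  10  14  15  15  18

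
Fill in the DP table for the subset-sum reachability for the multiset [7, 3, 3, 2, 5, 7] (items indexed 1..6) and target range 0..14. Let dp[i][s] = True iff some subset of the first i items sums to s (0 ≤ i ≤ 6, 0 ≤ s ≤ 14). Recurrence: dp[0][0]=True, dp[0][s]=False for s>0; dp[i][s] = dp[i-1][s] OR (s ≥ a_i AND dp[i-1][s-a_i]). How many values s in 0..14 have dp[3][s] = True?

6

i\s   0   1   2   3   4   5   6   7   8   9  10  11  12  13  14
  0   T   F   F   F   F   F   F   F   F   F   F   F   F   F   F
  1   T   F   F   F   F   F   F   T   F   F   F   F   F   F   F
  2   T   F   F   T   F   F   F   T   F   F   T   F   F   F   F
  3   T   F   F   T   F   F   T   T   F   F   T   F   F   T   F
  4   T   F   T   T   F   T   T   T   T   T   T   F   T   T   F
  5   T   F   T   T   F   T   T   T   T   T   T   T   T   T   T
  6   T   F   T   T   F   T   T   T   T   T   T   T   T   T   T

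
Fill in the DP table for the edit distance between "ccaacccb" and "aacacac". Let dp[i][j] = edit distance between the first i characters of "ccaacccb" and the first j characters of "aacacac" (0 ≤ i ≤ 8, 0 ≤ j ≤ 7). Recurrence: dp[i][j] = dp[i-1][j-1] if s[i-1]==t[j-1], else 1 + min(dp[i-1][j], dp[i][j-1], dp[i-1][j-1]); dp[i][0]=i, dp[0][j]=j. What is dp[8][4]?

   ''  a  a  c  a  c  a  c
''  0  1  2  3  4  5  6  7
 c  1  1  2  2  3  4  5  6
 c  2  2  2  2  3  3  4  5
 a  3  2  2  3  2  3  3  4
 a  4  3  2  3  3  3  3  4
 c  5  4  3  2  3  3  4  3
 c  6  5  4  3  3  3  4  4
 c  7  6  5  4  4  3  4  4
 b  8  7  6  5  5  4  4  5

5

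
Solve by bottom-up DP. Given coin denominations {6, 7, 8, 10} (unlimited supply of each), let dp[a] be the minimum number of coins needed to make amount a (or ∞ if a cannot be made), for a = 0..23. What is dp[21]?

 a  0  1  2  3  4  5  6  7  8  9 10 11 12 13 14 15 16 17 18 19 20 21 22 23
dp  0  -  -  -  -  -  1  1  1  -  1  -  2  2  2  2  2  2  2  3  2  3  3  3
(- denotes ∞ / unreachable)

3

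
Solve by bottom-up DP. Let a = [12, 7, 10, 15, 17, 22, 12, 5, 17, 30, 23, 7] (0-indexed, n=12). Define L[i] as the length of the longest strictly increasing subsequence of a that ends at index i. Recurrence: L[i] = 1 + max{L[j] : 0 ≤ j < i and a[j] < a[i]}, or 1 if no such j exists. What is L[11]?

   i    0    1    2    3    4    5    6    7    8    9   10   11
a[i]   12    7   10   15   17   22   12    5   17   30   23    7
L[i]    1    1    2    3    4    5    3    1    4    6    6    2

2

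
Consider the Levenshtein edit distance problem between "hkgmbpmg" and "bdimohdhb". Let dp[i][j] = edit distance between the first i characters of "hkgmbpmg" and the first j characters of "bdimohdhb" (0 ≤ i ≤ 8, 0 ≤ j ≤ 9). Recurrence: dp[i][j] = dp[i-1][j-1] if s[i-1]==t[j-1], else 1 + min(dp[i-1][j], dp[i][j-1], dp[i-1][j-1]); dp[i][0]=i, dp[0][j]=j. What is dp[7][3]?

6

   ''  b  d  i  m  o  h  d  h  b
''  0  1  2  3  4  5  6  7  8  9
 h  1  1  2  3  4  5  5  6  7  8
 k  2  2  2  3  4  5  6  6  7  8
 g  3  3  3  3  4  5  6  7  7  8
 m  4  4  4  4  3  4  5  6  7  8
 b  5  4  5  5  4  4  5  6  7  7
 p  6  5  5  6  5  5  5  6  7  8
 m  7  6  6  6  6  6  6  6  7  8
 g  8  7  7  7  7  7  7  7  7  8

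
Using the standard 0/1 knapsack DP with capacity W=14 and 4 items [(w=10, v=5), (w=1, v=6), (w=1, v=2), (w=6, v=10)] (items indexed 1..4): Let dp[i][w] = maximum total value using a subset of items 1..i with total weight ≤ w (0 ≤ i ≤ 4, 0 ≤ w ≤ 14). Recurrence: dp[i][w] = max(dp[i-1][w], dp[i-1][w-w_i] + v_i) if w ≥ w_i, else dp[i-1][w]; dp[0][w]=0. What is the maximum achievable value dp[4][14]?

i\w   0   1   2   3   4   5   6   7   8   9  10  11  12  13  14
  0   0   0   0   0   0   0   0   0   0   0   0   0   0   0   0
  1   0   0   0   0   0   0   0   0   0   0   5   5   5   5   5
  2   0   6   6   6   6   6   6   6   6   6   6  11  11  11  11
  3   0   6   8   8   8   8   8   8   8   8   8  11  13  13  13
  4   0   6   8   8   8   8  10  16  18  18  18  18  18  18  18

18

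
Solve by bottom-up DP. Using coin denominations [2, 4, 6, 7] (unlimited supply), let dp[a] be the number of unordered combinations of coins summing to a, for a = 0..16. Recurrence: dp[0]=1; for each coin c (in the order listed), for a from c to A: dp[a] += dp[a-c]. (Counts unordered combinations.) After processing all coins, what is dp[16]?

11

after  coin     0     1     2     3     4     5     6     7     8     9    10    11    12    13    14    15    16
          2     1     0     1     0     1     0     1     0     1     0     1     0     1     0     1     0     1
          4     1     0     1     0     2     0     2     0     3     0     3     0     4     0     4     0     5
          6     1     0     1     0     2     0     3     0     4     0     5     0     7     0     8     0    10
          7     1     0     1     0     2     0     3     1     4     1     5     2     7     3     9     4    11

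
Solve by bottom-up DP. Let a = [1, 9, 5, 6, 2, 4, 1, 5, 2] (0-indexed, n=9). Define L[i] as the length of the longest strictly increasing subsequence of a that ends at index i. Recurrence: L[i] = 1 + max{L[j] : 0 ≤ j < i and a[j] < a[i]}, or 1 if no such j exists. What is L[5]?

3

   i    0    1    2    3    4    5    6    7    8
a[i]    1    9    5    6    2    4    1    5    2
L[i]    1    2    2    3    2    3    1    4    2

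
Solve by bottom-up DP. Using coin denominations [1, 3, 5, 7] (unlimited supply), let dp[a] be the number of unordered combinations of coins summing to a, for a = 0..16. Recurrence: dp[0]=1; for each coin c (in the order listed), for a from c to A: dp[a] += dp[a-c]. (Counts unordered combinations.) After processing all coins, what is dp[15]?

19

after  coin     0     1     2     3     4     5     6     7     8     9    10    11    12    13    14    15    16
          1     1     1     1     1     1     1     1     1     1     1     1     1     1     1     1     1     1
          3     1     1     1     2     2     2     3     3     3     4     4     4     5     5     5     6     6
          5     1     1     1     2     2     3     4     4     5     6     7     8     9    10    11    13    14
          7     1     1     1     2     2     3     4     5     6     7     9    10    12    14    16    19    21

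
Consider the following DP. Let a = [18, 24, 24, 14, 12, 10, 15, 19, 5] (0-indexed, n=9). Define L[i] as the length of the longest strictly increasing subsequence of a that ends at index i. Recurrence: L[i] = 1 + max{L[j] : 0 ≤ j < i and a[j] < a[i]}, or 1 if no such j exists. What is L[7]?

3

   i    0    1    2    3    4    5    6    7    8
a[i]   18   24   24   14   12   10   15   19    5
L[i]    1    2    2    1    1    1    2    3    1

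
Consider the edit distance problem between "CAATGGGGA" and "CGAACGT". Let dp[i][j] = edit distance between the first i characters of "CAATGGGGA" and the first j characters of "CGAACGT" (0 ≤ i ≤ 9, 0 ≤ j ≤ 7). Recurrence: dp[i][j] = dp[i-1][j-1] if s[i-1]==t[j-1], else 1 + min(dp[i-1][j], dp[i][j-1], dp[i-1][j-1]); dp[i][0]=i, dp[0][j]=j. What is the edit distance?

6

   ''  C  G  A  A  C  G  T
''  0  1  2  3  4  5  6  7
 C  1  0  1  2  3  4  5  6
 A  2  1  1  1  2  3  4  5
 A  3  2  2  1  1  2  3  4
 T  4  3  3  2  2  2  3  3
 G  5  4  3  3  3  3  2  3
 G  6  5  4  4  4  4  3  3
 G  7  6  5  5  5  5  4  4
 G  8  7  6  6  6  6  5  5
 A  9  8  7  6  6  7  6  6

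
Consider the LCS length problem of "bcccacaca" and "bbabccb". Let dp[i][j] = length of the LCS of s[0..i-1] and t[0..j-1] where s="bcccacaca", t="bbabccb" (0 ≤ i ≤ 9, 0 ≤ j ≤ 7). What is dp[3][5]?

   ''  b  b  a  b  c  c  b
''  0  0  0  0  0  0  0  0
 b  0  1  1  1  1  1  1  1
 c  0  1  1  1  1  2  2  2
 c  0  1  1  1  1  2  3  3
 c  0  1  1  1  1  2  3  3
 a  0  1  1  2  2  2  3  3
 c  0  1  1  2  2  3  3  3
 a  0  1  1  2  2  3  3  3
 c  0  1  1  2  2  3  4  4
 a  0  1  1  2  2  3  4  4

2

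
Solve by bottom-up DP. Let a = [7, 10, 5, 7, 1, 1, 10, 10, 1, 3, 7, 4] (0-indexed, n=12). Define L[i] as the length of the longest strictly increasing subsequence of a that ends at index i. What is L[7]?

3

   i    0    1    2    3    4    5    6    7    8    9   10   11
a[i]    7   10    5    7    1    1   10   10    1    3    7    4
L[i]    1    2    1    2    1    1    3    3    1    2    3    3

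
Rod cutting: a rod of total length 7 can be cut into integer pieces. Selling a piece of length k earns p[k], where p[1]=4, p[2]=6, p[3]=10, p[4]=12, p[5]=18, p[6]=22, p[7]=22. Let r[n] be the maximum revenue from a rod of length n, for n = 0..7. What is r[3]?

12

   n    0    1    2    3    4    5    6    7
r[n]    0    4    8   12   16   20   24   28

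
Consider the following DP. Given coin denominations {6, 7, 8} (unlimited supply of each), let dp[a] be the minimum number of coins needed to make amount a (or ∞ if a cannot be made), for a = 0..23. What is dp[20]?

3

 a  0  1  2  3  4  5  6  7  8  9 10 11 12 13 14 15 16 17 18 19 20 21 22 23
dp  0  -  -  -  -  -  1  1  1  -  -  -  2  2  2  2  2  -  3  3  3  3  3  3
(- denotes ∞ / unreachable)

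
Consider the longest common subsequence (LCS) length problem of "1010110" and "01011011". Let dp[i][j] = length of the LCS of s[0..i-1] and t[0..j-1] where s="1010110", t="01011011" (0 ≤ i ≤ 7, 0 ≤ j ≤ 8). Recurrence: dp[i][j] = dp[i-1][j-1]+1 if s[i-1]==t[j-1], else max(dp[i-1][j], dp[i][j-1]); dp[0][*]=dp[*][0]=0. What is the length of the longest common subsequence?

6

   ''  0  1  0  1  1  0  1  1
''  0  0  0  0  0  0  0  0  0
 1  0  0  1  1  1  1  1  1  1
 0  0  1  1  2  2  2  2  2  2
 1  0  1  2  2  3  3  3  3  3
 0  0  1  2  3  3  3  4  4  4
 1  0  1  2  3  4  4  4  5  5
 1  0  1  2  3  4  5  5  5  6
 0  0  1  2  3  4  5  6  6  6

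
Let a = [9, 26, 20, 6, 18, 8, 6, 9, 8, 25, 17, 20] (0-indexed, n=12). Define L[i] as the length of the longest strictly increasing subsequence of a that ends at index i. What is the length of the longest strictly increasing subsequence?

   i    0    1    2    3    4    5    6    7    8    9   10   11
a[i]    9   26   20    6   18    8    6    9    8   25   17   20
L[i]    1    2    2    1    2    2    1    3    2    4    4    5

5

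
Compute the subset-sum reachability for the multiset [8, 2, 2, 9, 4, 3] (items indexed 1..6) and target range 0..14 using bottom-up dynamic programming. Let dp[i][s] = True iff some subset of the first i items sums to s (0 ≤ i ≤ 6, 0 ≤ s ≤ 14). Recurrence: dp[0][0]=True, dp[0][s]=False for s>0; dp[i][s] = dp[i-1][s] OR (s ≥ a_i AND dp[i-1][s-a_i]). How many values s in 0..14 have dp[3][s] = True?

i\s   0   1   2   3   4   5   6   7   8   9  10  11  12  13  14
  0   T   F   F   F   F   F   F   F   F   F   F   F   F   F   F
  1   T   F   F   F   F   F   F   F   T   F   F   F   F   F   F
  2   T   F   T   F   F   F   F   F   T   F   T   F   F   F   F
  3   T   F   T   F   T   F   F   F   T   F   T   F   T   F   F
  4   T   F   T   F   T   F   F   F   T   T   T   T   T   T   F
  5   T   F   T   F   T   F   T   F   T   T   T   T   T   T   T
  6   T   F   T   T   T   T   T   T   T   T   T   T   T   T   T

6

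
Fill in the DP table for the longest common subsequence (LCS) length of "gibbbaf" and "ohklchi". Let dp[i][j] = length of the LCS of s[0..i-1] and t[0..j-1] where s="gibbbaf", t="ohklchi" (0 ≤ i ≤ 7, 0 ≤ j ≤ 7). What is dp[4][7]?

   ''  o  h  k  l  c  h  i
''  0  0  0  0  0  0  0  0
 g  0  0  0  0  0  0  0  0
 i  0  0  0  0  0  0  0  1
 b  0  0  0  0  0  0  0  1
 b  0  0  0  0  0  0  0  1
 b  0  0  0  0  0  0  0  1
 a  0  0  0  0  0  0  0  1
 f  0  0  0  0  0  0  0  1

1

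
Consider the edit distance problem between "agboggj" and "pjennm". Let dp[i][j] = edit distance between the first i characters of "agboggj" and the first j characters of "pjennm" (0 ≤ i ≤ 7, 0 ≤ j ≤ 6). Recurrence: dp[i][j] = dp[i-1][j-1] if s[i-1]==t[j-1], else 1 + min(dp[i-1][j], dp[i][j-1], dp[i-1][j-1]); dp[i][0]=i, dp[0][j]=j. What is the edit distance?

7

   ''  p  j  e  n  n  m
''  0  1  2  3  4  5  6
 a  1  1  2  3  4  5  6
 g  2  2  2  3  4  5  6
 b  3  3  3  3  4  5  6
 o  4  4  4  4  4  5  6
 g  5  5  5  5  5  5  6
 g  6  6  6  6  6  6  6
 j  7  7  6  7  7  7  7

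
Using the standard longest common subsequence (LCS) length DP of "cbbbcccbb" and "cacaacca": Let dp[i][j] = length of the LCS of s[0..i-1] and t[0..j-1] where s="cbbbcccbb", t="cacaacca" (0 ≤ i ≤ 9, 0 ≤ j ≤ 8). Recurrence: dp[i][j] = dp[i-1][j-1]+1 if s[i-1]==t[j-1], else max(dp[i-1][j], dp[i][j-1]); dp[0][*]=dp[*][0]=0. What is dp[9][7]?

4

   ''  c  a  c  a  a  c  c  a
''  0  0  0  0  0  0  0  0  0
 c  0  1  1  1  1  1  1  1  1
 b  0  1  1  1  1  1  1  1  1
 b  0  1  1  1  1  1  1  1  1
 b  0  1  1  1  1  1  1  1  1
 c  0  1  1  2  2  2  2  2  2
 c  0  1  1  2  2  2  3  3  3
 c  0  1  1  2  2  2  3  4  4
 b  0  1  1  2  2  2  3  4  4
 b  0  1  1  2  2  2  3  4  4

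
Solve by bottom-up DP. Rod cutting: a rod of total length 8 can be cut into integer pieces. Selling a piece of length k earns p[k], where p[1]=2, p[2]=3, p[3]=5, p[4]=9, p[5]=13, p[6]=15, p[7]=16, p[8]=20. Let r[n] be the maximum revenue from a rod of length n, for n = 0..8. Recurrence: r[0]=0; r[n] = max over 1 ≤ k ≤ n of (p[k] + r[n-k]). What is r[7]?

   n    0    1    2    3    4    5    6    7    8
r[n]    0    2    4    6    9   13   15   17   20

17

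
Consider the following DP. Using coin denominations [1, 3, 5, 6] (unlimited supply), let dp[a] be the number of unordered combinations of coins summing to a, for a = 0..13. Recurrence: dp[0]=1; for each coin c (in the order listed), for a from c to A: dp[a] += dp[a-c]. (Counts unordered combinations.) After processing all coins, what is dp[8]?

6

after  coin     0     1     2     3     4     5     6     7     8     9    10    11    12    13
          1     1     1     1     1     1     1     1     1     1     1     1     1     1     1
          3     1     1     1     2     2     2     3     3     3     4     4     4     5     5
          5     1     1     1     2     2     3     4     4     5     6     7     8     9    10
          6     1     1     1     2     2     3     5     5     6     8     9    11    14    15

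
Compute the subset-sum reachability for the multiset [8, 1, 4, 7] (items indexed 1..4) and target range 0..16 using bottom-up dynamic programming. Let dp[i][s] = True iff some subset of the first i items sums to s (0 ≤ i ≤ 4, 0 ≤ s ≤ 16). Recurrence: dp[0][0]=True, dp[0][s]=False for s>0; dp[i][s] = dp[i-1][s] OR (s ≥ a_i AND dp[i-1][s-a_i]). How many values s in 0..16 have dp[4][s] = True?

12

i\s   0   1   2   3   4   5   6   7   8   9  10  11  12  13  14  15  16
  0   T   F   F   F   F   F   F   F   F   F   F   F   F   F   F   F   F
  1   T   F   F   F   F   F   F   F   T   F   F   F   F   F   F   F   F
  2   T   T   F   F   F   F   F   F   T   T   F   F   F   F   F   F   F
  3   T   T   F   F   T   T   F   F   T   T   F   F   T   T   F   F   F
  4   T   T   F   F   T   T   F   T   T   T   F   T   T   T   F   T   T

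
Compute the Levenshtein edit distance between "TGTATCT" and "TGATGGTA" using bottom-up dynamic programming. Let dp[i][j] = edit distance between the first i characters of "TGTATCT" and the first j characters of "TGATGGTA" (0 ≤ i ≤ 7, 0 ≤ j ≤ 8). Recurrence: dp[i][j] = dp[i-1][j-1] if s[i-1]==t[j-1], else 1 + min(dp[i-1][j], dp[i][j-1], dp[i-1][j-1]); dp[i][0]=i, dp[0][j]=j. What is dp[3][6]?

3

   ''  T  G  A  T  G  G  T  A
''  0  1  2  3  4  5  6  7  8
 T  1  0  1  2  3  4  5  6  7
 G  2  1  0  1  2  3  4  5  6
 T  3  2  1  1  1  2  3  4  5
 A  4  3  2  1  2  2  3  4  4
 T  5  4  3  2  1  2  3  3  4
 C  6  5  4  3  2  2  3  4  4
 T  7  6  5  4  3  3  3  3  4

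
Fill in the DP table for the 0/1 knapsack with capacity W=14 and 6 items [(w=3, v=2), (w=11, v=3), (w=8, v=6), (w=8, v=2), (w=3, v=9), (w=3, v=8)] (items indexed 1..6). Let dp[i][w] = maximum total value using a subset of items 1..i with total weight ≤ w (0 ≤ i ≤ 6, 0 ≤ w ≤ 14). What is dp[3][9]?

i\w   0   1   2   3   4   5   6   7   8   9  10  11  12  13  14
  0   0   0   0   0   0   0   0   0   0   0   0   0   0   0   0
  1   0   0   0   2   2   2   2   2   2   2   2   2   2   2   2
  2   0   0   0   2   2   2   2   2   2   2   2   3   3   3   5
  3   0   0   0   2   2   2   2   2   6   6   6   8   8   8   8
  4   0   0   0   2   2   2   2   2   6   6   6   8   8   8   8
  5   0   0   0   9   9   9  11  11  11  11  11  15  15  15  17
  6   0   0   0   9   9   9  17  17  17  19  19  19  19  19  23

6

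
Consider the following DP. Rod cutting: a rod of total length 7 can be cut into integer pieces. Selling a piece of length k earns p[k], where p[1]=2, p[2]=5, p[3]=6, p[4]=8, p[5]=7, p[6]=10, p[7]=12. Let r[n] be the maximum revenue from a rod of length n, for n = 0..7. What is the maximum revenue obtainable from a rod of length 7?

   n    0    1    2    3    4    5    6    7
r[n]    0    2    5    7   10   12   15   17

17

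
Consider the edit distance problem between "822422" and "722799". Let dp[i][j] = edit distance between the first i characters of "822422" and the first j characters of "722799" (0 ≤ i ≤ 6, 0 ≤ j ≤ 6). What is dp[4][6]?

4

   ''  7  2  2  7  9  9
''  0  1  2  3  4  5  6
 8  1  1  2  3  4  5  6
 2  2  2  1  2  3  4  5
 2  3  3  2  1  2  3  4
 4  4  4  3  2  2  3  4
 2  5  5  4  3  3  3  4
 2  6  6  5  4  4  4  4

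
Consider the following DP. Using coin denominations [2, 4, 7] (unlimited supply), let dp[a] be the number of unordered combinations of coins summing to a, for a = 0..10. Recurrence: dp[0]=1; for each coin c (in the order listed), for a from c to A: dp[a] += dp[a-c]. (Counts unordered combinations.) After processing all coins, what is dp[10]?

after  coin     0     1     2     3     4     5     6     7     8     9    10
          2     1     0     1     0     1     0     1     0     1     0     1
          4     1     0     1     0     2     0     2     0     3     0     3
          7     1     0     1     0     2     0     2     1     3     1     3

3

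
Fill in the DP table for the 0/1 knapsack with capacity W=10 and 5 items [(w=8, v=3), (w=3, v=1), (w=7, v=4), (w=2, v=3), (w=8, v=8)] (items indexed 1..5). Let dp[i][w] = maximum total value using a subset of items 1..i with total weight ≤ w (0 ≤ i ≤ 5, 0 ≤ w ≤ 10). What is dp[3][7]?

4

i\w   0   1   2   3   4   5   6   7   8   9  10
  0   0   0   0   0   0   0   0   0   0   0   0
  1   0   0   0   0   0   0   0   0   3   3   3
  2   0   0   0   1   1   1   1   1   3   3   3
  3   0   0   0   1   1   1   1   4   4   4   5
  4   0   0   3   3   3   4   4   4   4   7   7
  5   0   0   3   3   3   4   4   4   8   8  11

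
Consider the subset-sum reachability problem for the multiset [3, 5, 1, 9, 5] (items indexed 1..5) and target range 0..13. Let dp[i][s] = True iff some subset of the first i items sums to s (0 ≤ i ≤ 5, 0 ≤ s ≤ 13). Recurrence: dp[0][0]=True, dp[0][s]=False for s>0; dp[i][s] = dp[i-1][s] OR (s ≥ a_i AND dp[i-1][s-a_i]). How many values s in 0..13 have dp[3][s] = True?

i\s   0   1   2   3   4   5   6   7   8   9  10  11  12  13
  0   T   F   F   F   F   F   F   F   F   F   F   F   F   F
  1   T   F   F   T   F   F   F   F   F   F   F   F   F   F
  2   T   F   F   T   F   T   F   F   T   F   F   F   F   F
  3   T   T   F   T   T   T   T   F   T   T   F   F   F   F
  4   T   T   F   T   T   T   T   F   T   T   T   F   T   T
  5   T   T   F   T   T   T   T   F   T   T   T   T   T   T

8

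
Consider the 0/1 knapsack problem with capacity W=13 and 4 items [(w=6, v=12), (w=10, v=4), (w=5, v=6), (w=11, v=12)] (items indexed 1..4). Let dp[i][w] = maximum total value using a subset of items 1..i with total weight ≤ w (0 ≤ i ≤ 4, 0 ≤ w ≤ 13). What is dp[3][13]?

18

i\w   0   1   2   3   4   5   6   7   8   9  10  11  12  13
  0   0   0   0   0   0   0   0   0   0   0   0   0   0   0
  1   0   0   0   0   0   0  12  12  12  12  12  12  12  12
  2   0   0   0   0   0   0  12  12  12  12  12  12  12  12
  3   0   0   0   0   0   6  12  12  12  12  12  18  18  18
  4   0   0   0   0   0   6  12  12  12  12  12  18  18  18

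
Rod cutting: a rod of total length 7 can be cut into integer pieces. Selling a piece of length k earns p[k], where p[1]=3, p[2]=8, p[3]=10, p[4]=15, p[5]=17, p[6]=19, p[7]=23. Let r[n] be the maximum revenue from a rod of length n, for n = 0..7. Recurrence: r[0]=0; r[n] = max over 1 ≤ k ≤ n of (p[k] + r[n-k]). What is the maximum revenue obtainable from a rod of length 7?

   n    0    1    2    3    4    5    6    7
r[n]    0    3    8   11   16   19   24   27

27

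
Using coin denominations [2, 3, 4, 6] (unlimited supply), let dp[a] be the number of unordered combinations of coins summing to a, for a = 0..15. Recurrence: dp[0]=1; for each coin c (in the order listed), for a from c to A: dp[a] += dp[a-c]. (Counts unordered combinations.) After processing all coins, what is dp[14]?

after  coin     0     1     2     3     4     5     6     7     8     9    10    11    12    13    14    15
          2     1     0     1     0     1     0     1     0     1     0     1     0     1     0     1     0
          3     1     0     1     1     1     1     2     1     2     2     2     2     3     2     3     3
          4     1     0     1     1     2     1     3     2     4     3     5     4     7     5     8     7
          6     1     0     1     1     2     1     4     2     5     4     7     5    11     7    13    11

13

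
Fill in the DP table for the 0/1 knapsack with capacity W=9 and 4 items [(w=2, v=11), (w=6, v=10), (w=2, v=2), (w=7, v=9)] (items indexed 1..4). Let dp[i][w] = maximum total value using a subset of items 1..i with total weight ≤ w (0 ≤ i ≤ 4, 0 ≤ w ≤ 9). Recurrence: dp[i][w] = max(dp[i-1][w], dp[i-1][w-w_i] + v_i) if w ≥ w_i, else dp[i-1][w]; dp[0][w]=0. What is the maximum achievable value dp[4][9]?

i\w   0   1   2   3   4   5   6   7   8   9
  0   0   0   0   0   0   0   0   0   0   0
  1   0   0  11  11  11  11  11  11  11  11
  2   0   0  11  11  11  11  11  11  21  21
  3   0   0  11  11  13  13  13  13  21  21
  4   0   0  11  11  13  13  13  13  21  21

21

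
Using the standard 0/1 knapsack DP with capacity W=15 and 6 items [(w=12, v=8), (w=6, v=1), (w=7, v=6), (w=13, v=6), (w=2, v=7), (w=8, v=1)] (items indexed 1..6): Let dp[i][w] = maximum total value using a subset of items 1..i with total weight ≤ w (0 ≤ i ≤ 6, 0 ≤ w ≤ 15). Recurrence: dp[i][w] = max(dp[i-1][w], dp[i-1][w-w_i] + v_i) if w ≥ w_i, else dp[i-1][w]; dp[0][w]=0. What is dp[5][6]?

7

i\w   0   1   2   3   4   5   6   7   8   9  10  11  12  13  14  15
  0   0   0   0   0   0   0   0   0   0   0   0   0   0   0   0   0
  1   0   0   0   0   0   0   0   0   0   0   0   0   8   8   8   8
  2   0   0   0   0   0   0   1   1   1   1   1   1   8   8   8   8
  3   0   0   0   0   0   0   1   6   6   6   6   6   8   8   8   8
  4   0   0   0   0   0   0   1   6   6   6   6   6   8   8   8   8
  5   0   0   7   7   7   7   7   7   8  13  13  13  13  13  15  15
  6   0   0   7   7   7   7   7   7   8  13  13  13  13  13  15  15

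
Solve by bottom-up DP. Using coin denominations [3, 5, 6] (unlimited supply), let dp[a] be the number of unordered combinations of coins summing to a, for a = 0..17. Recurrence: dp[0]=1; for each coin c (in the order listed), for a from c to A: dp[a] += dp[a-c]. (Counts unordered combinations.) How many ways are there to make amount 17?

after  coin     0     1     2     3     4     5     6     7     8     9    10    11    12    13    14    15    16    17
          3     1     0     0     1     0     0     1     0     0     1     0     0     1     0     0     1     0     0
          5     1     0     0     1     0     1     1     0     1     1     1     1     1     1     1     2     1     1
          6     1     0     0     1     0     1     2     0     1     2     1     2     3     1     2     4     2     3

3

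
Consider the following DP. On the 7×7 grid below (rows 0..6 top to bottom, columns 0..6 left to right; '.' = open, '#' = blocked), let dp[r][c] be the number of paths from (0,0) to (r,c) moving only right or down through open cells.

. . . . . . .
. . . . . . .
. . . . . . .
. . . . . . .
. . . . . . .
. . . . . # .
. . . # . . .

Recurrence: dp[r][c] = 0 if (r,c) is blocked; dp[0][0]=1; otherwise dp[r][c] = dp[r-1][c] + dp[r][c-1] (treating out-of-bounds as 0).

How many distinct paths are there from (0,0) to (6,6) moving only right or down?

336

r\c   0   1   2   3   4   5   6
  0   1   1   1   1   1   1   1
  1   1   2   3   4   5   6   7
  2   1   3   6  10  15  21  28
  3   1   4  10  20  35  56  84
  4   1   5  15  35  70 126 210
  5   1   6  21  56 126   0 210
  6   1   7  28   0 126 126 336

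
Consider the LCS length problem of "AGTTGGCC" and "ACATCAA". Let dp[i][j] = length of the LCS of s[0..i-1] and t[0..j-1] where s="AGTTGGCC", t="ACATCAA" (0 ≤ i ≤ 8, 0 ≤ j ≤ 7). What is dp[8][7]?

3

   ''  A  C  A  T  C  A  A
''  0  0  0  0  0  0  0  0
 A  0  1  1  1  1  1  1  1
 G  0  1  1  1  1  1  1  1
 T  0  1  1  1  2  2  2  2
 T  0  1  1  1  2  2  2  2
 G  0  1  1  1  2  2  2  2
 G  0  1  1  1  2  2  2  2
 C  0  1  2  2  2  3  3  3
 C  0  1  2  2  2  3  3  3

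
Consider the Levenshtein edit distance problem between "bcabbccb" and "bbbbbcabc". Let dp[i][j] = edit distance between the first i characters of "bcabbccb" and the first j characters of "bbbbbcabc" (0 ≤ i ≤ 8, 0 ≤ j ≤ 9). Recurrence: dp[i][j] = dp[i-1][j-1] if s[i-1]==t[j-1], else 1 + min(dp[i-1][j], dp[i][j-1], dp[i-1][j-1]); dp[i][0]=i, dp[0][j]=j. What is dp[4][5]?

3

   ''  b  b  b  b  b  c  a  b  c
''  0  1  2  3  4  5  6  7  8  9
 b  1  0  1  2  3  4  5  6  7  8
 c  2  1  1  2  3  4  4  5  6  7
 a  3  2  2  2  3  4  5  4  5  6
 b  4  3  2  2  2  3  4  5  4  5
 b  5  4  3  2  2  2  3  4  5  5
 c  6  5  4  3  3  3  2  3  4  5
 c  7  6  5  4  4  4  3  3  4  4
 b  8  7  6  5  4  4  4  4  3  4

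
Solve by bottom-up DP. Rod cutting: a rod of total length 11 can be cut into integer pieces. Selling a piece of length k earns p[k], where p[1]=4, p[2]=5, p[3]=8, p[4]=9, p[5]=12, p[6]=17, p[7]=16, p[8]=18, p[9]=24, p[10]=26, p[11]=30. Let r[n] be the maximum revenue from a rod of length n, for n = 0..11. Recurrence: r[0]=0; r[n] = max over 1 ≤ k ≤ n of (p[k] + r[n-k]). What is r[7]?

   n    0    1    2    3    4    5    6    7    8    9   10   11
r[n]    0    4    8   12   16   20   24   28   32   36   40   44

28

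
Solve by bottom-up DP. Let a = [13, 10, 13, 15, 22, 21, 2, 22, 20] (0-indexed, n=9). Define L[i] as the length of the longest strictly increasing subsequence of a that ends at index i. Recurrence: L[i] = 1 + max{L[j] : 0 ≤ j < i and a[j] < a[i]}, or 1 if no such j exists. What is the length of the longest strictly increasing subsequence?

   i    0    1    2    3    4    5    6    7    8
a[i]   13   10   13   15   22   21    2   22   20
L[i]    1    1    2    3    4    4    1    5    4

5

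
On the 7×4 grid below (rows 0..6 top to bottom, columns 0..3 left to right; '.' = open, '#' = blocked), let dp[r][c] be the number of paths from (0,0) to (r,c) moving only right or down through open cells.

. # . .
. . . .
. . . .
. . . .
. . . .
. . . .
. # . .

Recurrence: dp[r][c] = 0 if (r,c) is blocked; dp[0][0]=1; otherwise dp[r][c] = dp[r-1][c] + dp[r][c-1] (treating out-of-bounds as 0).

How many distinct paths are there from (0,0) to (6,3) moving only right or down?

50

r\c   0   1   2   3
  0   1   0   0   0
  1   1   1   1   1
  2   1   2   3   4
  3   1   3   6  10
  4   1   4  10  20
  5   1   5  15  35
  6   1   0  15  50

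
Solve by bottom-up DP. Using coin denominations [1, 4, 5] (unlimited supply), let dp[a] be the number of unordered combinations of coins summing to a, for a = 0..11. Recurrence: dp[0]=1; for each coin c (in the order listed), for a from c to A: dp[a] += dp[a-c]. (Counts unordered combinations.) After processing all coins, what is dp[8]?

after  coin     0     1     2     3     4     5     6     7     8     9    10    11
          1     1     1     1     1     1     1     1     1     1     1     1     1
          4     1     1     1     1     2     2     2     2     3     3     3     3
          5     1     1     1     1     2     3     3     3     4     5     6     6

4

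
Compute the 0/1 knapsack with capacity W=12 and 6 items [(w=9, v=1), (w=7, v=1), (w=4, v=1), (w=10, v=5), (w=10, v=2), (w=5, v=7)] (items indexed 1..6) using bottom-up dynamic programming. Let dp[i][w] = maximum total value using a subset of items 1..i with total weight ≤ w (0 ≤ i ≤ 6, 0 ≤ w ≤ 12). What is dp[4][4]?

i\w   0   1   2   3   4   5   6   7   8   9  10  11  12
  0   0   0   0   0   0   0   0   0   0   0   0   0   0
  1   0   0   0   0   0   0   0   0   0   1   1   1   1
  2   0   0   0   0   0   0   0   1   1   1   1   1   1
  3   0   0   0   0   1   1   1   1   1   1   1   2   2
  4   0   0   0   0   1   1   1   1   1   1   5   5   5
  5   0   0   0   0   1   1   1   1   1   1   5   5   5
  6   0   0   0   0   1   7   7   7   7   8   8   8   8

1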